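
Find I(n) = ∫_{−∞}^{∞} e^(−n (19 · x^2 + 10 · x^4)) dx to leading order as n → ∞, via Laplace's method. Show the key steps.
I(n) ~ sqrt(π/(19n))

φ(x) = 19 · x^2 + 10 · x^4 has its unique global minimum at x* = 0 (since φ'(x) = 38x + 40x^3 = 0 only at x = 0 for real x with both coefficients positive, and φ → ∞ as |x| → ∞). At x* = 0, φ(0) = 0 and φ''(0) = 38. Laplace's method then gives
  I(n) ~ sqrt(2π / (n · φ''(0))) · e^(−n φ(0)) = sqrt(2π / (38n)) = sqrt(π/(19n)).
The 10 · x^4 term contributes only at subleading order (an O(1/n) relative correction).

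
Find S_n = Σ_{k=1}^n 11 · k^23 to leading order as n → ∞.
S_n ~ 11 · n^24 / 24

By integral comparison (Euler-Maclaurin), Σ_{k=1}^n 11 · k^23 = 11 · ∫_0^n x^23 dx + O(n^23) = 11 · n^24/24 + O(n^23). (Equivalently, Faulhaber's formula gives the same leading term.)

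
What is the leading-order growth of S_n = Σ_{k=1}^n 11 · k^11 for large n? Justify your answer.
S_n ~ 11 · n^12 / 12

By integral comparison (Euler-Maclaurin), Σ_{k=1}^n 11 · k^11 = 11 · ∫_0^n x^11 dx + O(n^11) = 11 · n^12/12 + O(n^11). (Equivalently, Faulhaber's formula gives the same leading term.)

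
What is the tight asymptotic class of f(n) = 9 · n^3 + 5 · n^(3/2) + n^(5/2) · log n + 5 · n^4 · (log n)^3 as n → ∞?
f(n) ∈ Θ(n^4 · (log n)^3)

Compare the terms by growth order. For large n, n^a · (log n)^b dominates n^a' · (log n)^b' iff a > a', or (a = a' and b > b'). Ranking the 4 terms shows the dominant one is 5 · n^4 · (log n)^3. Hence f(n) ∈ Θ(n^4 · (log n)^3).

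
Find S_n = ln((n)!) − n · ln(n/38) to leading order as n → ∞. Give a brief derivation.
S_n ~ n · (ln 38 − 1) + O(ln n)

Stirling: ln((n)!) = n ln(n) − n + O(ln n).
  S_n = n ln(n) − n − n ln(n/38) + O(ln n)
      = n ln(n) − n ln n + n ln 38 − n + O(ln n)
      = n ln 38 − n + O(ln n)
      = n (ln 38 − 1) + O(ln n).
Numerically ln(38) − 1 ≈ 2.6376.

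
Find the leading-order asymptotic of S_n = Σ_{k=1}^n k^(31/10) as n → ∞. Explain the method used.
S_n ~ (10/41) · n^(41/10)

Integral comparison: Σ_{k=1}^n k^(31/10) = ∫_0^n x^(31/10) dx + O(n^(31/10)). The integral is n^(1 + 31/10) / (1 + 31/10) = n^((31+10)/10) / ((31+10)/10) = (10/41) · n^(41/10).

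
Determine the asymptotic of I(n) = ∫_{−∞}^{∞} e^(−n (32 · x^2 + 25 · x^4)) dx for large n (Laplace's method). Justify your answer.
I(n) ~ sqrt(π/(32n))

φ(x) = 32 · x^2 + 25 · x^4 has its unique global minimum at x* = 0 (since φ'(x) = 64x + 100x^3 = 0 only at x = 0 for real x with both coefficients positive, and φ → ∞ as |x| → ∞). At x* = 0, φ(0) = 0 and φ''(0) = 64. Laplace's method then gives
  I(n) ~ sqrt(2π / (n · φ''(0))) · e^(−n φ(0)) = sqrt(2π / (64n)) = sqrt(π/(32n)).
The 25 · x^4 term contributes only at subleading order (an O(1/n) relative correction).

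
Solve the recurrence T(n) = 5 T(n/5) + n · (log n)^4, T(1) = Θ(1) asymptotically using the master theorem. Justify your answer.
T(n) = Θ(n · (log n)^5)

Here log_5 5 = 1 and f(n) = n · (log n)^4 = Θ(n^(log_5 5) · (log n)^4). This is the extended Case 2 of the master theorem (f matches the critical exponent up to log factors), giving T(n) = Θ(n^(log_5 5) · (log n)^(4+1)) = Θ(n · (log n)^5).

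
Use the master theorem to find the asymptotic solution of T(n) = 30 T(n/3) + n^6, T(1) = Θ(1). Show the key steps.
T(n) = Θ(n^6)

log_3 30 ≈ 3.096. f(n) = n^6 dominates n^(log_3 30) since 6 > 3.096, and the regularity condition a·f(n/b) = 30·(n/3)^6 = (30/729)·n^6 ≤ c·f(n) holds with c = 30/729 ≈ 0.0412 < 1. So this is Case 3: T(n) = Θ(f(n)) = Θ(n^6).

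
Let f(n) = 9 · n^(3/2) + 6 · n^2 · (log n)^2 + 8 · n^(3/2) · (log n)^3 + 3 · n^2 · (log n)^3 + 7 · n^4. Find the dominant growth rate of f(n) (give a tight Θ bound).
f(n) ∈ Θ(n^4)

Compare the terms by growth order. For large n, n^a · (log n)^b dominates n^a' · (log n)^b' iff a > a', or (a = a' and b > b'). Ranking the 5 terms shows the dominant one is 7 · n^4. Hence f(n) ∈ Θ(n^4).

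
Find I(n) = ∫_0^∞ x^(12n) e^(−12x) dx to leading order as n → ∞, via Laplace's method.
I(n) ~ (sqrt(2π·12n) / 12) · (12n/(12e))^(12n)

Write the integrand as exp(12n ln x − 12x) and set f(x) = 12n ln x − 12x. Then f'(x) = 12n/x − 12 = 0 at x* = 12n/12, and f''(x*) = −12n/x*^2 = −12^2/(12n). Laplace's method (interior maximum) gives
  I(n) ~ e^(f(x*)) · sqrt(2π / |f''(x*)|)
        = exp(12n ln(12n/12) − 12n) · sqrt(2π · 12n / 12^2)
        = (12n/12)^(12n) e^(−12n) · sqrt(2π·12n) / 12
        = (sqrt(2π·12n) / 12) · (12n/(12e))^(12n).
This matches Γ(12n+1)/12^(12n+1) with Stirling applied to Γ.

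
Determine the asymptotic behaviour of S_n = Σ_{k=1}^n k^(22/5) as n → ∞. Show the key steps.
S_n ~ (5/27) · n^(27/5)

Integral comparison: Σ_{k=1}^n k^(22/5) = ∫_0^n x^(22/5) dx + O(n^(22/5)). The integral is n^(1 + 22/5) / (1 + 22/5) = n^((22+5)/5) / ((22+5)/5) = (5/27) · n^(27/5).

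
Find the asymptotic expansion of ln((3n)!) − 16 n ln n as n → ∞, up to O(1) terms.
ln((3n)!) − 16 n ln n = −13 n ln n + 3(ln 3 − 1) n + (1/2) ln(2π·3n) + O(1/n)

Stirling: ln((3n)!) = 3n ln(3n) − 3n + (1/2) ln(2π·3n) + O(1/n).
Expand 3n ln(3n) = 3n (ln n + ln 3) = 3n ln n + 3n ln 3.
Subtract 16n ln n: leading term is (3 − 16) n ln n = −13 n ln n. The next term is 3n ln 3 − 3n = 3(ln 3 − 1) n. Then the (1/2) ln(2π·3n) correction.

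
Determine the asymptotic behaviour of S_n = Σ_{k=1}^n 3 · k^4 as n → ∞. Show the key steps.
S_n ~ 3 · n^5 / 5

By integral comparison (Euler-Maclaurin), Σ_{k=1}^n 3 · k^4 = 3 · ∫_0^n x^4 dx + O(n^4) = 3 · n^5/5 + O(n^4). (Equivalently, Faulhaber's formula gives the same leading term.)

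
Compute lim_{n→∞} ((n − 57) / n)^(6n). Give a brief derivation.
lim = e^(−342)

Rewrite as (1 − 57/n)^(6n). By the standard limit (1 + x/n)^n → e^x, we have (1 − 57/n)^n → e^(−57), and raising to the 6th power gives e^(−342).
More precisely, ln[(1 − 57/n)^(6n)] = 6n · ln(1 − 57/n) = 6n · (-57/n + O(1/n^2)) = -342 + O(1/n) → -342.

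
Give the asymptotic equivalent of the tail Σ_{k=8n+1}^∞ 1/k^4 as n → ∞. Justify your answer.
Σ_{k>8n} 1/k^4 ~ 1/(3 · (8n)^3)

Compare to the integral: ∫_{8n}^∞ x^(−4) dx = [−x^(−3)/3]_{8n}^∞ = 1/((4−1)·(8n)^3). Euler-Maclaurin then gives
  Σ_{k>8n} 1/k^4 = ∫_{8n}^∞ dx/x^4 − 1/(2·(8n)^4) + O(1/(8n)^5).
(Equivalently this is ζ(4) − Σ_{k≤8n} 1/k^4.)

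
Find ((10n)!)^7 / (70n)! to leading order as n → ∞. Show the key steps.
((10n)!)^7/(70n)! ~ ((2π·10n)^(6/2) / sqrt(7)) · 7^(−7·10n)  →  0

Write N = 10n. Stirling: N! ~ sqrt(2π N)(N/e)^N and (7N)! ~ sqrt(2π·7N)·(7N/e)^(7N).
  (N!)^7/(7N)! ~ (2π N)^(7/2) (N/e)^(7N) / [sqrt(2π·7N) (7N/e)^(7N)]
     = (2π N)^(7/2) / sqrt(2π·7N) · (N/(7N))^(7N)
     = (2π N)^((7−1)/2) / sqrt(7) · 7^(−7N).
Since 7^7 > 1, the factor 7^(−7N) decays exponentially, so the ratio → 0. Substituting N = 10n gives the stated form.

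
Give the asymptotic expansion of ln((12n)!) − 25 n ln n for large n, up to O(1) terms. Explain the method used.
ln((12n)!) − 25 n ln n = −13 n ln n + 12(ln 12 − 1) n + (1/2) ln(2π·12n) + O(1/n)

Stirling: ln((12n)!) = 12n ln(12n) − 12n + (1/2) ln(2π·12n) + O(1/n).
Expand 12n ln(12n) = 12n (ln n + ln 12) = 12n ln n + 12n ln 12.
Subtract 25n ln n: leading term is (12 − 25) n ln n = −13 n ln n. The next term is 12n ln 12 − 12n = 12(ln 12 − 1) n. Then the (1/2) ln(2π·12n) correction.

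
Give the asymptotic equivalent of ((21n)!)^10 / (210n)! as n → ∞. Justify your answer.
((21n)!)^10/(210n)! ~ ((2π·21n)^(9/2) / sqrt(10)) · 10^(−10·21n)  →  0

Write N = 21n. Stirling: N! ~ sqrt(2π N)(N/e)^N and (10N)! ~ sqrt(2π·10N)·(10N/e)^(10N).
  (N!)^10/(10N)! ~ (2π N)^(10/2) (N/e)^(10N) / [sqrt(2π·10N) (10N/e)^(10N)]
     = (2π N)^(10/2) / sqrt(2π·10N) · (N/(10N))^(10N)
     = (2π N)^((10−1)/2) / sqrt(10) · 10^(−10N).
Since 10^10 > 1, the factor 10^(−10N) decays exponentially, so the ratio → 0. Substituting N = 21n gives the stated form.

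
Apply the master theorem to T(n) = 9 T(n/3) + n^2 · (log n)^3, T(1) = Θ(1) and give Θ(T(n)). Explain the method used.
T(n) = Θ(n^2 · (log n)^4)

Here log_3 9 = 2 and f(n) = n^2 · (log n)^3 = Θ(n^(log_3 9) · (log n)^3). This is the extended Case 2 of the master theorem (f matches the critical exponent up to log factors), giving T(n) = Θ(n^(log_3 9) · (log n)^(3+1)) = Θ(n^2 · (log n)^4).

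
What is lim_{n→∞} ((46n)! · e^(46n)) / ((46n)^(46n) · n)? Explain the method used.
lim = 0

Stirling: (46n)! ~ sqrt(2π·46n) · (46n/e)^(46n). Hence
  (46n)! · e^(46n) / (46n)^(46n) ~ sqrt(2π·46n).
Dividing by n: sqrt(2π·46n) / n = sqrt(2π·46) · n^((1−2)/2), so the expression behaves like sqrt(2π·46) · n^((1−2)/2) → 0.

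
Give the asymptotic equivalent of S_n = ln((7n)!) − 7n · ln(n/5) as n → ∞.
S_n ~ 7n · (ln 35 − 1) + O(ln n)

Stirling: ln((7n)!) = 7n ln(7n) − 7n + O(ln n).
  S_n = 7n ln(7n) − 7n − 7n ln(n/5) + O(ln n)
      = 7n ln(7n) − 7n ln n + 7n ln 5 − 7n + O(ln n)
      = 7n ln 7 + 7n ln 5 − 7n + O(ln n)
      = 7n (ln 35 − 1) + O(ln n).
Numerically ln(35) − 1 ≈ 2.5553.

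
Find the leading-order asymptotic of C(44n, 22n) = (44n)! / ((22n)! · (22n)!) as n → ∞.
C(44n, 22n) ~ (4)^(22n) · sqrt(1/(π·22n))

Write N = 22n. Apply Stirling to each factorial:
  (2N)! ~ sqrt(2π·2N) · (2N/e)^(2N),
  N! ~ sqrt(2π N) · (N/e)^N,
  (1N)! ~ sqrt(2π·1N) · (1N/e)^(1N).
The exponential factors combine to (2N)^(2N) / (N^N · (1N)^(1N)) = 2^(2N)/1^(1N) = (2^2/1^1)^N = (4)^N.
The square-root prefactors combine to sqrt(2π·2N) / (sqrt(2π N)·sqrt(2π·1N)) = sqrt(2 / (2π·1·N)) = sqrt(1/(π·22n)).
Substituting N = 22n: C(44n, 22n) ~ (4)^(22n) · sqrt(1/(π·22n)).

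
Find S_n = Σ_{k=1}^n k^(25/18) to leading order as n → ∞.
S_n ~ (18/43) · n^(43/18)

Integral comparison: Σ_{k=1}^n k^(25/18) = ∫_0^n x^(25/18) dx + O(n^(25/18)). The integral is n^(1 + 25/18) / (1 + 25/18) = n^((25+18)/18) / ((25+18)/18) = (18/43) · n^(43/18).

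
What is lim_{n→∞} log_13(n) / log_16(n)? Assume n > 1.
lim = ln(16) / ln(13) = log_13(16)

Change of base: log_13(n) = ln n / ln 13 and log_16(n) = ln n / ln 16. The ratio is (ln n / ln 13) · (ln 16 / ln n) = ln 16 / ln 13, a constant independent of n. So the limit is ln 16 / ln 13 = log_13(16).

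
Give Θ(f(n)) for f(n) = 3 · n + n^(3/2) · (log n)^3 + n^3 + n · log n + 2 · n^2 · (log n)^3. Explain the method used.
f(n) ∈ Θ(n^3)

Compare the terms by growth order. For large n, n^a · (log n)^b dominates n^a' · (log n)^b' iff a > a', or (a = a' and b > b'). Ranking the 5 terms shows the dominant one is n^3. Hence f(n) ∈ Θ(n^3).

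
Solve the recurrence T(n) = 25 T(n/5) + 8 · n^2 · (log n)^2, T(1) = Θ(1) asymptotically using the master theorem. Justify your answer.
T(n) = Θ(n^2 · (log n)^3)

Here log_5 25 = 2 and f(n) = 8 · n^2 · (log n)^2 = Θ(n^(log_5 25) · (log n)^2). This is the extended Case 2 of the master theorem (f matches the critical exponent up to log factors), giving T(n) = Θ(n^(log_5 25) · (log n)^(2+1)) = Θ(n^2 · (log n)^3).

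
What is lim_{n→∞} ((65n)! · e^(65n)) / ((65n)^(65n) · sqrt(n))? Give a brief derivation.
lim = sqrt(2π·65)

Stirling: (65n)! ~ sqrt(2π·65n) · (65n/e)^(65n). Hence
  (65n)! · e^(65n) / (65n)^(65n) ~ sqrt(2π·65n).
Dividing by sqrt(n): sqrt(2π·65n) / sqrt(n) = sqrt(2π·65) · n^((1−1)/2), so the limit is sqrt(2π·65).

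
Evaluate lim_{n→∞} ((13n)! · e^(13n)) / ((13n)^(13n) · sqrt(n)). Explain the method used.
lim = sqrt(2π·13)

Stirling: (13n)! ~ sqrt(2π·13n) · (13n/e)^(13n). Hence
  (13n)! · e^(13n) / (13n)^(13n) ~ sqrt(2π·13n).
Dividing by sqrt(n): sqrt(2π·13n) / sqrt(n) = sqrt(2π·13) · n^((1−1)/2), so the limit is sqrt(2π·13).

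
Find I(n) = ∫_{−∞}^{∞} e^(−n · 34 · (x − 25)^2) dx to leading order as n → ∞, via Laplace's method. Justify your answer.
I(n) = sqrt(π/(34n))

Here φ(x) = 34 · (x − 25)^2 has its unique minimum at x* = 25 with φ(x*) = 0 and φ''(x*) = 68. Laplace's method gives
  I(n) ~ e^(−n φ(x*)) · sqrt(2π / (n · φ''(x*))) = sqrt(2π / (68n)) = sqrt(π/(34n)).
This is exact: substituting u = (x − 25)·sqrt(34n) gives I(n) = (1/sqrt(34n)) ∫_{−∞}^{∞} e^(−u^2) du = sqrt(π/(34n)).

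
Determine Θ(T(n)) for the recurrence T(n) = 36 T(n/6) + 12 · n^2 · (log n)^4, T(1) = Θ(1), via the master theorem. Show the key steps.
T(n) = Θ(n^2 · (log n)^5)

Here log_6 36 = 2 and f(n) = 12 · n^2 · (log n)^4 = Θ(n^(log_6 36) · (log n)^4). This is the extended Case 2 of the master theorem (f matches the critical exponent up to log factors), giving T(n) = Θ(n^(log_6 36) · (log n)^(4+1)) = Θ(n^2 · (log n)^5).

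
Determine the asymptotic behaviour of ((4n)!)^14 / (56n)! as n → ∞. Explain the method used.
((4n)!)^14/(56n)! ~ ((2π·4n)^(13/2) / sqrt(14)) · 14^(−14·4n)  →  0

Write N = 4n. Stirling: N! ~ sqrt(2π N)(N/e)^N and (14N)! ~ sqrt(2π·14N)·(14N/e)^(14N).
  (N!)^14/(14N)! ~ (2π N)^(14/2) (N/e)^(14N) / [sqrt(2π·14N) (14N/e)^(14N)]
     = (2π N)^(14/2) / sqrt(2π·14N) · (N/(14N))^(14N)
     = (2π N)^((14−1)/2) / sqrt(14) · 14^(−14N).
Since 14^14 > 1, the factor 14^(−14N) decays exponentially, so the ratio → 0. Substituting N = 4n gives the stated form.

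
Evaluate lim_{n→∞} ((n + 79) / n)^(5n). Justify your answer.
lim = e^395

Rewrite as (1 + 79/n)^(5n). By the standard limit (1 + x/n)^n → e^x, we have (1 + 79/n)^n → e^79, and raising to the 5th power gives e^395.
More precisely, ln[(1 + 79/n)^(5n)] = 5n · ln(1 + 79/n) = 5n · (79/n + O(1/n^2)) = 395 + O(1/n) → 395.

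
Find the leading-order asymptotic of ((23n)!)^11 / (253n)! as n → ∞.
((23n)!)^11/(253n)! ~ ((2π·23n)^(10/2) / sqrt(11)) · 11^(−11·23n)  →  0

Write N = 23n. Stirling: N! ~ sqrt(2π N)(N/e)^N and (11N)! ~ sqrt(2π·11N)·(11N/e)^(11N).
  (N!)^11/(11N)! ~ (2π N)^(11/2) (N/e)^(11N) / [sqrt(2π·11N) (11N/e)^(11N)]
     = (2π N)^(11/2) / sqrt(2π·11N) · (N/(11N))^(11N)
     = (2π N)^((11−1)/2) / sqrt(11) · 11^(−11N).
Since 11^11 > 1, the factor 11^(−11N) decays exponentially, so the ratio → 0. Substituting N = 23n gives the stated form.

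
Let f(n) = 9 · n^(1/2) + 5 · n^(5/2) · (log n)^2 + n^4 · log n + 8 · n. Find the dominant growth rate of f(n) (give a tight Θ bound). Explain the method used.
f(n) ∈ Θ(n^4 · log n)

Compare the terms by growth order. For large n, n^a · (log n)^b dominates n^a' · (log n)^b' iff a > a', or (a = a' and b > b'). Ranking the 4 terms shows the dominant one is n^4 · log n. Hence f(n) ∈ Θ(n^4 · log n).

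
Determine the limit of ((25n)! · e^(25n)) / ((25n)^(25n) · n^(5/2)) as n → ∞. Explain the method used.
lim = 0

Stirling: (25n)! ~ sqrt(2π·25n) · (25n/e)^(25n). Hence
  (25n)! · e^(25n) / (25n)^(25n) ~ sqrt(2π·25n).
Dividing by n^(5/2): sqrt(2π·25n) / n^(5/2) = sqrt(2π·25) · n^((1−5)/2), so the expression behaves like sqrt(2π·25) · n^((1−5)/2) → 0.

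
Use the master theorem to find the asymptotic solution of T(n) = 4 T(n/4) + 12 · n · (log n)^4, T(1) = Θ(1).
T(n) = Θ(n · (log n)^5)

Here log_4 4 = 1 and f(n) = 12 · n · (log n)^4 = Θ(n^(log_4 4) · (log n)^4). This is the extended Case 2 of the master theorem (f matches the critical exponent up to log factors), giving T(n) = Θ(n^(log_4 4) · (log n)^(4+1)) = Θ(n · (log n)^5).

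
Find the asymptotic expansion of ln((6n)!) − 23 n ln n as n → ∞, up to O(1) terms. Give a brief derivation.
ln((6n)!) − 23 n ln n = −17 n ln n + 6(ln 6 − 1) n + (1/2) ln(2π·6n) + O(1/n)

Stirling: ln((6n)!) = 6n ln(6n) − 6n + (1/2) ln(2π·6n) + O(1/n).
Expand 6n ln(6n) = 6n (ln n + ln 6) = 6n ln n + 6n ln 6.
Subtract 23n ln n: leading term is (6 − 23) n ln n = −17 n ln n. The next term is 6n ln 6 − 6n = 6(ln 6 − 1) n. Then the (1/2) ln(2π·6n) correction.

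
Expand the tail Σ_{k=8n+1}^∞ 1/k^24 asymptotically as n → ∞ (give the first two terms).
Σ_{k>8n} 1/k^24 = 1/(23 · (8n)^23) − 1/(2 · (8n)^24) + O(1/(8n)^25)

Compare to the integral: ∫_{8n}^∞ x^(−24) dx = [−x^(−23)/23]_{8n}^∞ = 1/((24−1)·(8n)^23). The Euler-Maclaurin correction adds −f(8n)/2 = −1/(2·(8n)^24). Euler-Maclaurin then gives
  Σ_{k>8n} 1/k^24 = ∫_{8n}^∞ dx/x^24 − 1/(2·(8n)^24) + O(1/(8n)^25).
(Equivalently this is ζ(24) − Σ_{k≤8n} 1/k^24.)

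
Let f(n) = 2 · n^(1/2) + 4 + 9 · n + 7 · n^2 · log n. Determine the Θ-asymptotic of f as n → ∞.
f(n) ∈ Θ(n^2 · log n)

Compare the terms by growth order. For large n, n^a · (log n)^b dominates n^a' · (log n)^b' iff a > a', or (a = a' and b > b'). Ranking the 4 terms shows the dominant one is 7 · n^2 · log n. Hence f(n) ∈ Θ(n^2 · log n).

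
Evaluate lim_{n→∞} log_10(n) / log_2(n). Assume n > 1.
lim = ln(2) / ln(10) = log_10(2)

Change of base: log_10(n) = ln n / ln 10 and log_2(n) = ln n / ln 2. The ratio is (ln n / ln 10) · (ln 2 / ln n) = ln 2 / ln 10, a constant independent of n. So the limit is ln 2 / ln 10 = log_10(2).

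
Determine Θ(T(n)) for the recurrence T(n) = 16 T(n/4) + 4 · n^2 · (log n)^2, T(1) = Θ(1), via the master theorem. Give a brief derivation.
T(n) = Θ(n^2 · (log n)^3)

Here log_4 16 = 2 and f(n) = 4 · n^2 · (log n)^2 = Θ(n^(log_4 16) · (log n)^2). This is the extended Case 2 of the master theorem (f matches the critical exponent up to log factors), giving T(n) = Θ(n^(log_4 16) · (log n)^(2+1)) = Θ(n^2 · (log n)^3).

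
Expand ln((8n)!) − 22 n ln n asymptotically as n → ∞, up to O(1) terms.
ln((8n)!) − 22 n ln n = −14 n ln n + 8(ln 8 − 1) n + (1/2) ln(2π·8n) + O(1/n)

Stirling: ln((8n)!) = 8n ln(8n) − 8n + (1/2) ln(2π·8n) + O(1/n).
Expand 8n ln(8n) = 8n (ln n + ln 8) = 8n ln n + 8n ln 8.
Subtract 22n ln n: leading term is (8 − 22) n ln n = −14 n ln n. The next term is 8n ln 8 − 8n = 8(ln 8 − 1) n. Then the (1/2) ln(2π·8n) correction.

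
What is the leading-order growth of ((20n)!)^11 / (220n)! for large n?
((20n)!)^11/(220n)! ~ ((2π·20n)^(10/2) / sqrt(11)) · 11^(−11·20n)  →  0

Write N = 20n. Stirling: N! ~ sqrt(2π N)(N/e)^N and (11N)! ~ sqrt(2π·11N)·(11N/e)^(11N).
  (N!)^11/(11N)! ~ (2π N)^(11/2) (N/e)^(11N) / [sqrt(2π·11N) (11N/e)^(11N)]
     = (2π N)^(11/2) / sqrt(2π·11N) · (N/(11N))^(11N)
     = (2π N)^((11−1)/2) / sqrt(11) · 11^(−11N).
Since 11^11 > 1, the factor 11^(−11N) decays exponentially, so the ratio → 0. Substituting N = 20n gives the stated form.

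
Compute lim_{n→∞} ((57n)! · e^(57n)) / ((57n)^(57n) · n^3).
lim = 0

Stirling: (57n)! ~ sqrt(2π·57n) · (57n/e)^(57n). Hence
  (57n)! · e^(57n) / (57n)^(57n) ~ sqrt(2π·57n).
Dividing by n^3: sqrt(2π·57n) / n^3 = sqrt(2π·57) · n^((1−6)/2), so the expression behaves like sqrt(2π·57) · n^((1−6)/2) → 0.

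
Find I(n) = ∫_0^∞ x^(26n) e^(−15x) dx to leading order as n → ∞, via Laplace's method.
I(n) ~ (sqrt(2π·26n) / 15) · (26n/(15e))^(26n)

Write the integrand as exp(26n ln x − 15x) and set f(x) = 26n ln x − 15x. Then f'(x) = 26n/x − 15 = 0 at x* = 26n/15, and f''(x*) = −26n/x*^2 = −15^2/(26n). Laplace's method (interior maximum) gives
  I(n) ~ e^(f(x*)) · sqrt(2π / |f''(x*)|)
        = exp(26n ln(26n/15) − 26n) · sqrt(2π · 26n / 15^2)
        = (26n/15)^(26n) e^(−26n) · sqrt(2π·26n) / 15
        = (sqrt(2π·26n) / 15) · (26n/(15e))^(26n).
This matches Γ(26n+1)/15^(26n+1) with Stirling applied to Γ.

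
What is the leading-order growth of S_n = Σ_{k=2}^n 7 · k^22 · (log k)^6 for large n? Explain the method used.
S_n ~ 7 · n^23 · (log n)^6 / 23

By integral comparison, S_n = ∫_1^n 7 · x^22 · (log x)^6 dx + O(n^22 · (log n)^6). For the integral, the leading term of ∫_1^n x^22 (log x)^6 dx is n^23/23 · (log n)^6 (by repeated integration by parts; each step lowers the log-exponent and produces a relatively O(1/log n) correction). Hence S_n ~ 7 · n^23 · (log n)^6 / 23.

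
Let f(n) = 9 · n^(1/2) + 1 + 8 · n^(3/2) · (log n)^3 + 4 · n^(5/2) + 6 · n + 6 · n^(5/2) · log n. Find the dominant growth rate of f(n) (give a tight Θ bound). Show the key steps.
f(n) ∈ Θ(n^(5/2) · log n)

Compare the terms by growth order. For large n, n^a · (log n)^b dominates n^a' · (log n)^b' iff a > a', or (a = a' and b > b'). Ranking the 6 terms shows the dominant one is 6 · n^(5/2) · log n. Hence f(n) ∈ Θ(n^(5/2) · log n).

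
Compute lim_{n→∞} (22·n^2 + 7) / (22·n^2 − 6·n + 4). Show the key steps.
lim = 22/22 = 1

For large n the leading n^2 terms dominate both numerator and denominator. Dividing top and bottom by n^2, every other term tends to 0, leaving 22/22 = 1.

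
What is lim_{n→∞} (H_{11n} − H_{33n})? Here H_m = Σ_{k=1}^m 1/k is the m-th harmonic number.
lim = ln(11/33) = −ln 3

Euler-Maclaurin gives H_m = ln m + γ + 1/(2m) + O(1/m^2). The γ and O(1/m) terms cancel in the difference:
  H_{11n} − H_{33n} = ln(11n) − ln(33n) + O(1/n) = ln(11/33) + O(1/n).
Hence the limit is ln(11/33) = −ln 3.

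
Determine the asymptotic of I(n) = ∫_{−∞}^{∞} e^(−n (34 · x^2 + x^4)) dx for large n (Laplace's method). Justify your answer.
I(n) ~ sqrt(π/(34n))

φ(x) = 34 · x^2 + x^4 has its unique global minimum at x* = 0 (since φ'(x) = 68x + 4x^3 = 0 only at x = 0 for real x with both coefficients positive, and φ → ∞ as |x| → ∞). At x* = 0, φ(0) = 0 and φ''(0) = 68. Laplace's method then gives
  I(n) ~ sqrt(2π / (n · φ''(0))) · e^(−n φ(0)) = sqrt(2π / (68n)) = sqrt(π/(34n)).
The x^4 term contributes only at subleading order (an O(1/n) relative correction).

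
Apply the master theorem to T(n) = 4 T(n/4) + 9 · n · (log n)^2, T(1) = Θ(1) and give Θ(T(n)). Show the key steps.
T(n) = Θ(n · (log n)^3)

Here log_4 4 = 1 and f(n) = 9 · n · (log n)^2 = Θ(n^(log_4 4) · (log n)^2). This is the extended Case 2 of the master theorem (f matches the critical exponent up to log factors), giving T(n) = Θ(n^(log_4 4) · (log n)^(2+1)) = Θ(n · (log n)^3).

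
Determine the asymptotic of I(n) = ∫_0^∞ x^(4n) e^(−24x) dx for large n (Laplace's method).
I(n) ~ (sqrt(2π·4n) / 24) · (4n/(24e))^(4n)

Write the integrand as exp(4n ln x − 24x) and set f(x) = 4n ln x − 24x. Then f'(x) = 4n/x − 24 = 0 at x* = 4n/24, and f''(x*) = −4n/x*^2 = −24^2/(4n). Laplace's method (interior maximum) gives
  I(n) ~ e^(f(x*)) · sqrt(2π / |f''(x*)|)
        = exp(4n ln(4n/24) − 4n) · sqrt(2π · 4n / 24^2)
        = (4n/24)^(4n) e^(−4n) · sqrt(2π·4n) / 24
        = (sqrt(2π·4n) / 24) · (4n/(24e))^(4n).
This matches Γ(4n+1)/24^(4n+1) with Stirling applied to Γ.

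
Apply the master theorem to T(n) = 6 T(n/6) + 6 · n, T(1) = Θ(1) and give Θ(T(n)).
T(n) = Θ(n log n)

log_6 6 = 1, and f(n) = 6 · n = Θ(n^(log_6 6)). This is Case 2 of the master theorem: T(n) = Θ(f(n) · log n) = Θ(n log n).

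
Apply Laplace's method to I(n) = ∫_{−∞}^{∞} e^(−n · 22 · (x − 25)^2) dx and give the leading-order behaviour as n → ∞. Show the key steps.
I(n) = sqrt(π/(22n))

Here φ(x) = 22 · (x − 25)^2 has its unique minimum at x* = 25 with φ(x*) = 0 and φ''(x*) = 44. Laplace's method gives
  I(n) ~ e^(−n φ(x*)) · sqrt(2π / (n · φ''(x*))) = sqrt(2π / (44n)) = sqrt(π/(22n)).
This is exact: substituting u = (x − 25)·sqrt(22n) gives I(n) = (1/sqrt(22n)) ∫_{−∞}^{∞} e^(−u^2) du = sqrt(π/(22n)).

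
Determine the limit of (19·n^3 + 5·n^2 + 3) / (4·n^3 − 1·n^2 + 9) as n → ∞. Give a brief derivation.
lim = 19/4

For large n the leading n^3 terms dominate both numerator and denominator. Dividing top and bottom by n^3, every other term tends to 0, leaving 19/4.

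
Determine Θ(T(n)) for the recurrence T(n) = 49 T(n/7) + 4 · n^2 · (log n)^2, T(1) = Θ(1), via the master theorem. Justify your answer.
T(n) = Θ(n^2 · (log n)^3)

Here log_7 49 = 2 and f(n) = 4 · n^2 · (log n)^2 = Θ(n^(log_7 49) · (log n)^2). This is the extended Case 2 of the master theorem (f matches the critical exponent up to log factors), giving T(n) = Θ(n^(log_7 49) · (log n)^(2+1)) = Θ(n^2 · (log n)^3).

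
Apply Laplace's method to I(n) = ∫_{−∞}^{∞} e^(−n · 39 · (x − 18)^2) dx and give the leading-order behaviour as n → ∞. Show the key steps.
I(n) = sqrt(π/(39n))

Here φ(x) = 39 · (x − 18)^2 has its unique minimum at x* = 18 with φ(x*) = 0 and φ''(x*) = 78. Laplace's method gives
  I(n) ~ e^(−n φ(x*)) · sqrt(2π / (n · φ''(x*))) = sqrt(2π / (78n)) = sqrt(π/(39n)).
This is exact: substituting u = (x − 18)·sqrt(39n) gives I(n) = (1/sqrt(39n)) ∫_{−∞}^{∞} e^(−u^2) du = sqrt(π/(39n)).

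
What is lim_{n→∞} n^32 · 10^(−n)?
lim = 0

Exponentials with base > 1 dominate every fixed polynomial: for any fixed c, n^c / 10^n → 0 as n → ∞ (e.g. by the ratio test, or by writing 10^n = e^(n ln 10) and noting e^(n ln 10) / n^c → ∞). Hence n^32 · 10^(−n) = n^32 / 10^n → 0.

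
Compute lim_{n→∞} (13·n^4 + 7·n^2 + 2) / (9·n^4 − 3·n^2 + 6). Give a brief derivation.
lim = 13/9

For large n the leading n^4 terms dominate both numerator and denominator. Dividing top and bottom by n^4, every other term tends to 0, leaving 13/9.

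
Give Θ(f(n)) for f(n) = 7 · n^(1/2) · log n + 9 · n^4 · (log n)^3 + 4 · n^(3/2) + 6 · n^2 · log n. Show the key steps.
f(n) ∈ Θ(n^4 · (log n)^3)

Compare the terms by growth order. For large n, n^a · (log n)^b dominates n^a' · (log n)^b' iff a > a', or (a = a' and b > b'). Ranking the 4 terms shows the dominant one is 9 · n^4 · (log n)^3. Hence f(n) ∈ Θ(n^4 · (log n)^3).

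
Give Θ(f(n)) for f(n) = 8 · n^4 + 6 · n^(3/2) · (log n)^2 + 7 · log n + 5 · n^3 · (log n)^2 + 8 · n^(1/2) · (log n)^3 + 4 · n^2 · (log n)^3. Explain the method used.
f(n) ∈ Θ(n^4)

Compare the terms by growth order. For large n, n^a · (log n)^b dominates n^a' · (log n)^b' iff a > a', or (a = a' and b > b'). Ranking the 6 terms shows the dominant one is 8 · n^4. Hence f(n) ∈ Θ(n^4).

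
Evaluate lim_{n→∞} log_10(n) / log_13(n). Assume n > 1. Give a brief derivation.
lim = ln(13) / ln(10) = log_10(13)

Change of base: log_10(n) = ln n / ln 10 and log_13(n) = ln n / ln 13. The ratio is (ln n / ln 10) · (ln 13 / ln n) = ln 13 / ln 10, a constant independent of n. So the limit is ln 13 / ln 10 = log_10(13).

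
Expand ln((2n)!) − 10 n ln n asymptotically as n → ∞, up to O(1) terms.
ln((2n)!) − 10 n ln n = −8 n ln n + 2(ln 2 − 1) n + (1/2) ln(2π·2n) + O(1/n)

Stirling: ln((2n)!) = 2n ln(2n) − 2n + (1/2) ln(2π·2n) + O(1/n).
Expand 2n ln(2n) = 2n (ln n + ln 2) = 2n ln n + 2n ln 2.
Subtract 10n ln n: leading term is (2 − 10) n ln n = −8 n ln n. The next term is 2n ln 2 − 2n = 2(ln 2 − 1) n. Then the (1/2) ln(2π·2n) correction.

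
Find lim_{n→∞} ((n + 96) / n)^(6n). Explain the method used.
lim = e^576

Rewrite as (1 + 96/n)^(6n). By the standard limit (1 + x/n)^n → e^x, we have (1 + 96/n)^n → e^96, and raising to the 6th power gives e^576.
More precisely, ln[(1 + 96/n)^(6n)] = 6n · ln(1 + 96/n) = 6n · (96/n + O(1/n^2)) = 576 + O(1/n) → 576.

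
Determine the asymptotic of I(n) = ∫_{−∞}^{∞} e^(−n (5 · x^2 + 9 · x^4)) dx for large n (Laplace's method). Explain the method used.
I(n) ~ sqrt(π/(5n))

φ(x) = 5 · x^2 + 9 · x^4 has its unique global minimum at x* = 0 (since φ'(x) = 10x + 36x^3 = 0 only at x = 0 for real x with both coefficients positive, and φ → ∞ as |x| → ∞). At x* = 0, φ(0) = 0 and φ''(0) = 10. Laplace's method then gives
  I(n) ~ sqrt(2π / (n · φ''(0))) · e^(−n φ(0)) = sqrt(2π / (10n)) = sqrt(π/(5n)).
The 9 · x^4 term contributes only at subleading order (an O(1/n) relative correction).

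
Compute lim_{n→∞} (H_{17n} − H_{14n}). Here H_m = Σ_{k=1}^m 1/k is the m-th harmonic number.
lim = ln(17/14)

Euler-Maclaurin gives H_m = ln m + γ + 1/(2m) + O(1/m^2). The γ and O(1/m) terms cancel in the difference:
  H_{17n} − H_{14n} = ln(17n) − ln(14n) + O(1/n) = ln(17/14) + O(1/n).
Hence the limit is ln(17/14).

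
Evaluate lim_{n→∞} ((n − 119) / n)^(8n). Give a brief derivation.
lim = e^(−952)

Rewrite as (1 − 119/n)^(8n). By the standard limit (1 + x/n)^n → e^x, we have (1 − 119/n)^n → e^(−119), and raising to the 8th power gives e^(−952).
More precisely, ln[(1 − 119/n)^(8n)] = 8n · ln(1 − 119/n) = 8n · (-119/n + O(1/n^2)) = -952 + O(1/n) → -952.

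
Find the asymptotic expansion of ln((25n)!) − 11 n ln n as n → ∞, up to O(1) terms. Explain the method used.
ln((25n)!) − 11 n ln n = 14 n ln n + 25(ln 25 − 1) n + (1/2) ln(2π·25n) + O(1/n)

Stirling: ln((25n)!) = 25n ln(25n) − 25n + (1/2) ln(2π·25n) + O(1/n).
Expand 25n ln(25n) = 25n (ln n + ln 25) = 25n ln n + 25n ln 25.
Subtract 11n ln n: leading term is (25 − 11) n ln n = 14 n ln n. The next term is 25n ln 25 − 25n = 25(ln 25 − 1) n. Then the (1/2) ln(2π·25n) correction.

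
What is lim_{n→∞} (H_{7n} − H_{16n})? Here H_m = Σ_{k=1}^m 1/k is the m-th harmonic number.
lim = ln(7/16)

Euler-Maclaurin gives H_m = ln m + γ + 1/(2m) + O(1/m^2). The γ and O(1/m) terms cancel in the difference:
  H_{7n} − H_{16n} = ln(7n) − ln(16n) + O(1/n) = ln(7/16) + O(1/n).
Hence the limit is ln(7/16).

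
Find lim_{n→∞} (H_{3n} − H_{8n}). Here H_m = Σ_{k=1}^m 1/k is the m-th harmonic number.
lim = ln(3/8)

Euler-Maclaurin gives H_m = ln m + γ + 1/(2m) + O(1/m^2). The γ and O(1/m) terms cancel in the difference:
  H_{3n} − H_{8n} = ln(3n) − ln(8n) + O(1/n) = ln(3/8) + O(1/n).
Hence the limit is ln(3/8).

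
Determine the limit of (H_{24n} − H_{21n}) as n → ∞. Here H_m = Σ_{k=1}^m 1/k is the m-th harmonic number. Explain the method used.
lim = ln(24/21) = ln(8/7)

Euler-Maclaurin gives H_m = ln m + γ + 1/(2m) + O(1/m^2). The γ and O(1/m) terms cancel in the difference:
  H_{24n} − H_{21n} = ln(24n) − ln(21n) + O(1/n) = ln(24/21) + O(1/n).
Hence the limit is ln(24/21) = ln(8/7).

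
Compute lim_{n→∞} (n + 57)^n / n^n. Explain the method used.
lim = e^57

Rewrite as (1 + 57/n)^(n). By the standard limit (1 + x/n)^n → e^x, we have (1 + 57/n)^n → e^57, and raising to the 1st power gives e^57.
More precisely, ln[(1 + 57/n)^(n)] = n · ln(1 + 57/n) = n · (57/n + O(1/n^2)) = 57 + O(1/n) → 57.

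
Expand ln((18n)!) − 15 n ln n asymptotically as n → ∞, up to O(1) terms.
ln((18n)!) − 15 n ln n = 3 n ln n + 18(ln 18 − 1) n + (1/2) ln(2π·18n) + O(1/n)

Stirling: ln((18n)!) = 18n ln(18n) − 18n + (1/2) ln(2π·18n) + O(1/n).
Expand 18n ln(18n) = 18n (ln n + ln 18) = 18n ln n + 18n ln 18.
Subtract 15n ln n: leading term is (18 − 15) n ln n = 3 n ln n. The next term is 18n ln 18 − 18n = 18(ln 18 − 1) n. Then the (1/2) ln(2π·18n) correction.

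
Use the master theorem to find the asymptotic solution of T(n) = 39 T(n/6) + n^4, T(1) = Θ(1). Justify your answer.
T(n) = Θ(n^4)

log_6 39 ≈ 2.045. f(n) = n^4 dominates n^(log_6 39) since 4 > 2.045, and the regularity condition a·f(n/b) = 39·(n/6)^4 = (39/1296)·n^4 ≤ c·f(n) holds with c = 39/1296 ≈ 0.0301 < 1. So this is Case 3: T(n) = Θ(f(n)) = Θ(n^4).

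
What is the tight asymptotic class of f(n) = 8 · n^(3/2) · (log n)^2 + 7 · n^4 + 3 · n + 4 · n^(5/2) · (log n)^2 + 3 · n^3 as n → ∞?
f(n) ∈ Θ(n^4)

Compare the terms by growth order. For large n, n^a · (log n)^b dominates n^a' · (log n)^b' iff a > a', or (a = a' and b > b'). Ranking the 5 terms shows the dominant one is 7 · n^4. Hence f(n) ∈ Θ(n^4).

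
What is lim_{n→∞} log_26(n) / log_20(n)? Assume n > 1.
lim = ln(20) / ln(26) = log_26(20)

Change of base: log_26(n) = ln n / ln 26 and log_20(n) = ln n / ln 20. The ratio is (ln n / ln 26) · (ln 20 / ln n) = ln 20 / ln 26, a constant independent of n. So the limit is ln 20 / ln 26 = log_26(20).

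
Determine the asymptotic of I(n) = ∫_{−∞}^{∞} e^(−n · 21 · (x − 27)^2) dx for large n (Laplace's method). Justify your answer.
I(n) = sqrt(π/(21n))

Here φ(x) = 21 · (x − 27)^2 has its unique minimum at x* = 27 with φ(x*) = 0 and φ''(x*) = 42. Laplace's method gives
  I(n) ~ e^(−n φ(x*)) · sqrt(2π / (n · φ''(x*))) = sqrt(2π / (42n)) = sqrt(π/(21n)).
This is exact: substituting u = (x − 27)·sqrt(21n) gives I(n) = (1/sqrt(21n)) ∫_{−∞}^{∞} e^(−u^2) du = sqrt(π/(21n)).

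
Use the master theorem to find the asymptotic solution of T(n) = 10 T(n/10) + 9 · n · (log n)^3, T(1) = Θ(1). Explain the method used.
T(n) = Θ(n · (log n)^4)

Here log_10 10 = 1 and f(n) = 9 · n · (log n)^3 = Θ(n^(log_10 10) · (log n)^3). This is the extended Case 2 of the master theorem (f matches the critical exponent up to log factors), giving T(n) = Θ(n^(log_10 10) · (log n)^(3+1)) = Θ(n · (log n)^4).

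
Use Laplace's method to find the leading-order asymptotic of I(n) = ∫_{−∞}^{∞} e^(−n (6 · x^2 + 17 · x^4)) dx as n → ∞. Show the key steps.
I(n) ~ sqrt(π/(6n))

φ(x) = 6 · x^2 + 17 · x^4 has its unique global minimum at x* = 0 (since φ'(x) = 12x + 68x^3 = 0 only at x = 0 for real x with both coefficients positive, and φ → ∞ as |x| → ∞). At x* = 0, φ(0) = 0 and φ''(0) = 12. Laplace's method then gives
  I(n) ~ sqrt(2π / (n · φ''(0))) · e^(−n φ(0)) = sqrt(2π / (12n)) = sqrt(π/(6n)).
The 17 · x^4 term contributes only at subleading order (an O(1/n) relative correction).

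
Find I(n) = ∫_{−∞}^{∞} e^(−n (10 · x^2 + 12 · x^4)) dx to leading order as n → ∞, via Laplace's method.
I(n) ~ sqrt(π/(10n))

φ(x) = 10 · x^2 + 12 · x^4 has its unique global minimum at x* = 0 (since φ'(x) = 20x + 48x^3 = 0 only at x = 0 for real x with both coefficients positive, and φ → ∞ as |x| → ∞). At x* = 0, φ(0) = 0 and φ''(0) = 20. Laplace's method then gives
  I(n) ~ sqrt(2π / (n · φ''(0))) · e^(−n φ(0)) = sqrt(2π / (20n)) = sqrt(π/(10n)).
The 12 · x^4 term contributes only at subleading order (an O(1/n) relative correction).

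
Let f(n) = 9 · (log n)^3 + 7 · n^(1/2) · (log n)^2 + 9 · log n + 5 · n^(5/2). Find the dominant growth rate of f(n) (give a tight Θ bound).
f(n) ∈ Θ(n^(5/2))

Compare the terms by growth order. For large n, n^a · (log n)^b dominates n^a' · (log n)^b' iff a > a', or (a = a' and b > b'). Ranking the 4 terms shows the dominant one is 5 · n^(5/2). Hence f(n) ∈ Θ(n^(5/2)).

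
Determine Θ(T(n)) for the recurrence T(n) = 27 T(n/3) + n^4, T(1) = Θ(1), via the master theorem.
T(n) = Θ(n^4)

log_3 27 ≈ 3.000. f(n) = n^4 dominates n^(log_3 27) since 4 > 3.000, and the regularity condition a·f(n/b) = 27·(n/3)^4 = (27/81)·n^4 ≤ c·f(n) holds with c = 27/81 ≈ 0.333 < 1. So this is Case 3: T(n) = Θ(f(n)) = Θ(n^4).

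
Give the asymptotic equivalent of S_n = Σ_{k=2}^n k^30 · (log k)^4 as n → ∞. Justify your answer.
S_n ~ n^31 · (log n)^4 / 31

By integral comparison, S_n = ∫_1^n x^30 · (log x)^4 dx + O(n^30 · (log n)^4). For the integral, the leading term of ∫_1^n x^30 (log x)^4 dx is n^31/31 · (log n)^4 (by repeated integration by parts; each step lowers the log-exponent and produces a relatively O(1/log n) correction). Hence S_n ~ n^31 · (log n)^4 / 31.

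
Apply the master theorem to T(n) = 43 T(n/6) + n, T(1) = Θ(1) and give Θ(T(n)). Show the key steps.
T(n) = Θ(n^(log_6 43))

Master theorem: compare f(n) = n to n^(log_6 43) where log_6 43 ≈ 2.099. Since 1 < log_6 43, we have f(n) = O(n^(log_6 43 − ε)) for some ε > 0 — Case 1. Hence T(n) = Θ(n^(log_6 43)).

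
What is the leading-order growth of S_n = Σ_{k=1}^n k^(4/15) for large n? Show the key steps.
S_n ~ (15/19) · n^(19/15)

Integral comparison: Σ_{k=1}^n k^(4/15) = ∫_0^n x^(4/15) dx + O(n^(4/15)). The integral is n^(1 + 4/15) / (1 + 4/15) = n^((4+15)/15) / ((4+15)/15) = (15/19) · n^(19/15).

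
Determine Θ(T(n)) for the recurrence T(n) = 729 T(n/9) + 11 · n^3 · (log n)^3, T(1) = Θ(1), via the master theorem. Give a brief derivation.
T(n) = Θ(n^3 · (log n)^4)

Here log_9 729 = 3 and f(n) = 11 · n^3 · (log n)^3 = Θ(n^(log_9 729) · (log n)^3). This is the extended Case 2 of the master theorem (f matches the critical exponent up to log factors), giving T(n) = Θ(n^(log_9 729) · (log n)^(3+1)) = Θ(n^3 · (log n)^4).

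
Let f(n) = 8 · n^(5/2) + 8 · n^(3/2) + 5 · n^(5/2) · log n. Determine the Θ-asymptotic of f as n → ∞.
f(n) ∈ Θ(n^(5/2) · log n)

Compare the terms by growth order. For large n, n^a · (log n)^b dominates n^a' · (log n)^b' iff a > a', or (a = a' and b > b'). Ranking the 3 terms shows the dominant one is 5 · n^(5/2) · log n. Hence f(n) ∈ Θ(n^(5/2) · log n).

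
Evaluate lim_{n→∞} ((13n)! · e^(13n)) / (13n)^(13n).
lim = ∞

Stirling: (13n)! ~ sqrt(2π·13n) · (13n/e)^(13n). Hence
  (13n)! · e^(13n) / (13n)^(13n) ~ sqrt(2π·13n) = sqrt(2π·13) · sqrt(n) → ∞.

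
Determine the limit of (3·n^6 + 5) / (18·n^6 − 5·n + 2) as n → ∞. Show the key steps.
lim = 3/18 = 1/6

For large n the leading n^6 terms dominate both numerator and denominator. Dividing top and bottom by n^6, every other term tends to 0, leaving 3/18 = 1/6.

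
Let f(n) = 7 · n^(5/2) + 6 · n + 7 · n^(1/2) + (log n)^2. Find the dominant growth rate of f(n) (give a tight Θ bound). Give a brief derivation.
f(n) ∈ Θ(n^(5/2))

Compare the terms by growth order. For large n, n^a · (log n)^b dominates n^a' · (log n)^b' iff a > a', or (a = a' and b > b'). Ranking the 4 terms shows the dominant one is 7 · n^(5/2). Hence f(n) ∈ Θ(n^(5/2)).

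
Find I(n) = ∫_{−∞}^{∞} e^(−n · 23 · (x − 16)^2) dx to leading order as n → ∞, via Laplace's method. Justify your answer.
I(n) = sqrt(π/(23n))

Here φ(x) = 23 · (x − 16)^2 has its unique minimum at x* = 16 with φ(x*) = 0 and φ''(x*) = 46. Laplace's method gives
  I(n) ~ e^(−n φ(x*)) · sqrt(2π / (n · φ''(x*))) = sqrt(2π / (46n)) = sqrt(π/(23n)).
This is exact: substituting u = (x − 16)·sqrt(23n) gives I(n) = (1/sqrt(23n)) ∫_{−∞}^{∞} e^(−u^2) du = sqrt(π/(23n)).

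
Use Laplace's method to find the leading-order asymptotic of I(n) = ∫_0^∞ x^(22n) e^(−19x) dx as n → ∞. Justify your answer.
I(n) ~ (sqrt(2π·22n) / 19) · (22n/(19e))^(22n)

Write the integrand as exp(22n ln x − 19x) and set f(x) = 22n ln x − 19x. Then f'(x) = 22n/x − 19 = 0 at x* = 22n/19, and f''(x*) = −22n/x*^2 = −19^2/(22n). Laplace's method (interior maximum) gives
  I(n) ~ e^(f(x*)) · sqrt(2π / |f''(x*)|)
        = exp(22n ln(22n/19) − 22n) · sqrt(2π · 22n / 19^2)
        = (22n/19)^(22n) e^(−22n) · sqrt(2π·22n) / 19
        = (sqrt(2π·22n) / 19) · (22n/(19e))^(22n).
This matches Γ(22n+1)/19^(22n+1) with Stirling applied to Γ.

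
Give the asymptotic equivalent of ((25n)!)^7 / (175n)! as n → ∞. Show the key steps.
((25n)!)^7/(175n)! ~ ((2π·25n)^(6/2) / sqrt(7)) · 7^(−7·25n)  →  0

Write N = 25n. Stirling: N! ~ sqrt(2π N)(N/e)^N and (7N)! ~ sqrt(2π·7N)·(7N/e)^(7N).
  (N!)^7/(7N)! ~ (2π N)^(7/2) (N/e)^(7N) / [sqrt(2π·7N) (7N/e)^(7N)]
     = (2π N)^(7/2) / sqrt(2π·7N) · (N/(7N))^(7N)
     = (2π N)^((7−1)/2) / sqrt(7) · 7^(−7N).
Since 7^7 > 1, the factor 7^(−7N) decays exponentially, so the ratio → 0. Substituting N = 25n gives the stated form.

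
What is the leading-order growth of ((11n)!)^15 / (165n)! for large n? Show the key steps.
((11n)!)^15/(165n)! ~ ((2π·11n)^(14/2) / sqrt(15)) · 15^(−15·11n)  →  0

Write N = 11n. Stirling: N! ~ sqrt(2π N)(N/e)^N and (15N)! ~ sqrt(2π·15N)·(15N/e)^(15N).
  (N!)^15/(15N)! ~ (2π N)^(15/2) (N/e)^(15N) / [sqrt(2π·15N) (15N/e)^(15N)]
     = (2π N)^(15/2) / sqrt(2π·15N) · (N/(15N))^(15N)
     = (2π N)^((15−1)/2) / sqrt(15) · 15^(−15N).
Since 15^15 > 1, the factor 15^(−15N) decays exponentially, so the ratio → 0. Substituting N = 11n gives the stated form.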